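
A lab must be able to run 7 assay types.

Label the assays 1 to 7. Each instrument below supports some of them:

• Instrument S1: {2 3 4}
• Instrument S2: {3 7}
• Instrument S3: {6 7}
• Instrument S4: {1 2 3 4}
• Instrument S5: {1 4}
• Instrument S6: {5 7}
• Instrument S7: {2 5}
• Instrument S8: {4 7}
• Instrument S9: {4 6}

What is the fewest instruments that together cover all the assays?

Take {S4, S6, S9}. Their union is {1, 2, 3, 4, 5, 6, 7}, which is all 7 assays.
No 2 of the 9 instruments cover everything (all 36 combinations miss at least one assay), so 3 is optimal.

3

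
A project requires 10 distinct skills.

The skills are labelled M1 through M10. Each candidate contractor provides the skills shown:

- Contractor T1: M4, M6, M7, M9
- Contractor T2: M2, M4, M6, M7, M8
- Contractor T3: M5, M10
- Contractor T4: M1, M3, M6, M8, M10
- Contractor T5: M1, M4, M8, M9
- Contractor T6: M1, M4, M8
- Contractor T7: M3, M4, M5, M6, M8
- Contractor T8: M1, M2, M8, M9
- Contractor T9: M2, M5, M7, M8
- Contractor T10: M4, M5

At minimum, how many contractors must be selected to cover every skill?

T4 and T5 and T9 together: T4 ∪ T5 ∪ T9 = {M1, M2, M3, M4, M5, M6, M7, M8, M9, M10} — every skill is covered.
No 2 of the 10 contractors cover everything (all 45 combinations miss at least one skill), so 3 is optimal.

3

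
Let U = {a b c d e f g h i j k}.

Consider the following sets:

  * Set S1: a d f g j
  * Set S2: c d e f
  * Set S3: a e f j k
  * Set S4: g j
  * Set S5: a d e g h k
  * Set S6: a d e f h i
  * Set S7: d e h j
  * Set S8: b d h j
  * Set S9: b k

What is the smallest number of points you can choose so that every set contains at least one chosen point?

The 3 points {d, j, k} hit every set.
The sets S4, S6, S9 are pairwise disjoint, so any hitting set needs a separate point for each — at least 3. Hence 3 is optimal.

3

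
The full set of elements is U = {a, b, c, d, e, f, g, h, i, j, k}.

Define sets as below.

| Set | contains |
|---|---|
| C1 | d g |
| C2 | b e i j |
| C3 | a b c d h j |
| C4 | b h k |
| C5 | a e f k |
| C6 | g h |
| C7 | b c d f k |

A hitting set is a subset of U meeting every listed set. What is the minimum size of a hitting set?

3

The 3 elements {d, e, h} hit every set.
No choice of 2 elements meets every set, so 3 is the minimum.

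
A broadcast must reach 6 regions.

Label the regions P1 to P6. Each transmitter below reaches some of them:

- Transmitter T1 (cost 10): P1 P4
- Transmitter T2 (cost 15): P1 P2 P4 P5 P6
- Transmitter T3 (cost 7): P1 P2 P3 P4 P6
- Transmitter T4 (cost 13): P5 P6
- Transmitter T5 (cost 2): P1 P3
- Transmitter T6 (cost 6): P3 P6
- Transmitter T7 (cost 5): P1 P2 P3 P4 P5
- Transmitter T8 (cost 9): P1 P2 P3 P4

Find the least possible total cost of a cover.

T6, T7 together cover every region (T6 ∪ T7 = {P1, P2, P3, P4, P5, P6}); total cost 6 + 5 = 11.
The greedy pick T5, T7, T6 costs 13; no covering selection beats 11.

11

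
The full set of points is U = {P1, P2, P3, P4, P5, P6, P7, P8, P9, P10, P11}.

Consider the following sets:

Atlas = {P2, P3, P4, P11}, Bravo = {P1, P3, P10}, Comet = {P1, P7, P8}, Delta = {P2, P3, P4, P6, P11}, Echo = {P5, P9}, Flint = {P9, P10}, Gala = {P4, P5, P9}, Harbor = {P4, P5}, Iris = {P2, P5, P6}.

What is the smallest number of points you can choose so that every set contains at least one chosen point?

4

Take H = {P1, P5, P10, P11}. Each listed set contains at least one of these, so H is a hitting set of size 4.
No choice of 3 points meets every set, so 4 is the minimum.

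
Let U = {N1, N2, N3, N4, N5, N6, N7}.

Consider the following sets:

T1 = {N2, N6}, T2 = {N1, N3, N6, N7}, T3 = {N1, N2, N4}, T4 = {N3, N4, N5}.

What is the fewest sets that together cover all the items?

T1 and T2 and T4 together: T1 ∪ T2 ∪ T4 = {N1, N2, N3, N4, N5, N6, N7} — every item is covered.
Only T4 contains N5, so T4 is forced; the remaining 4 items need at least 2 more sets (each remaining set adds at most 3) — so at least 3 sets are needed, and 3 is optimal.

3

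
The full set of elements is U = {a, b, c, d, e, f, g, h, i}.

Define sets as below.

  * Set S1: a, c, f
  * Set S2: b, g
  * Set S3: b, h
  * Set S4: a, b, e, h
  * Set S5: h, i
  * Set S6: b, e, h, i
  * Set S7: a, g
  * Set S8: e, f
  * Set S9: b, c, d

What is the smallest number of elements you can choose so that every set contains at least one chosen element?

T = {a, b, f, i} meets every set (each contains at least one member of T), and |T| = 4.
The sets S5, S7, S8, S9 are pairwise disjoint, so any hitting set needs a separate element for each — at least 4. Hence 4 is optimal.

4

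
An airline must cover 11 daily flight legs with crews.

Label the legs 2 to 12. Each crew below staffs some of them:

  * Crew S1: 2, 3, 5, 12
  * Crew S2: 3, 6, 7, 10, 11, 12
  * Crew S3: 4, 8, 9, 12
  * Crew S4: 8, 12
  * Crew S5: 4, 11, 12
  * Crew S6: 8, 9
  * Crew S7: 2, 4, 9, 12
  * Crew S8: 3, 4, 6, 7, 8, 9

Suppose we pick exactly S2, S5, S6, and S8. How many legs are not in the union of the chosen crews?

2

Union of S2, S5, S6, S8 = {3, 4, 6, 7, 8, 9, 10, 11, 12}.
Not covered: 2, 5 — 2 legs.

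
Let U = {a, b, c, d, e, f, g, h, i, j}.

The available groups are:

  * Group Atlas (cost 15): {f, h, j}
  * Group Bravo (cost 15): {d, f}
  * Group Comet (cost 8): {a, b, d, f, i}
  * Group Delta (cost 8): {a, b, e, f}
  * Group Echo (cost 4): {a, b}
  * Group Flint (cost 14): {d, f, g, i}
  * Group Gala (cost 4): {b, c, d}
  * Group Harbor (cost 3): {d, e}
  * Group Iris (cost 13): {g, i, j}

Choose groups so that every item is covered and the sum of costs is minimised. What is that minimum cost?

Atlas, Echo, Gala, Harbor, Iris together cover every item (Atlas ∪ Echo ∪ Gala ∪ Harbor ∪ Iris = {a, b, c, d, e, f, g, h, i, j}); total cost 15 + 4 + 4 + 3 + 13 = 39.
The greedy pick Gala, Comet, Harbor, Iris, Atlas costs 43; no covering selection beats 39.

39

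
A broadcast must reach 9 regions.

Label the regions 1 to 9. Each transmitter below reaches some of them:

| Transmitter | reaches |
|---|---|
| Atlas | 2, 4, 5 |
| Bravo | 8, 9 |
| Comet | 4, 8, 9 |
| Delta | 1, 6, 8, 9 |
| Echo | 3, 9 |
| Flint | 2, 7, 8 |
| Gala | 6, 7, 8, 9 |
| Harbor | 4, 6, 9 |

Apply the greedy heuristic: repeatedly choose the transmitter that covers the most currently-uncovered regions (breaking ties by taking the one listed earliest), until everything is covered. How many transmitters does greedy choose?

4

Greedy: pick Delta (covers 4 new) → pick Atlas (covers 3 new) → pick Echo (covers 1 new) → pick Flint (covers 1 new). Total picks: 4.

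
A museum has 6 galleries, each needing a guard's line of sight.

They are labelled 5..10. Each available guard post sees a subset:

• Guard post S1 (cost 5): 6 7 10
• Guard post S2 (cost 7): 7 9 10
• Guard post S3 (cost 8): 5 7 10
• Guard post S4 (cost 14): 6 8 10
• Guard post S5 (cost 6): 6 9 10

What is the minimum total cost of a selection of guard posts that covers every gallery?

S3, S4, S5 together cover every gallery (S3 ∪ S4 ∪ S5 = {5, 6, 7, 8, 9, 10}); total cost 8 + 14 + 6 = 28.
The greedy pick S1, S5, S3, S4 costs 33; no covering selection beats 28.

28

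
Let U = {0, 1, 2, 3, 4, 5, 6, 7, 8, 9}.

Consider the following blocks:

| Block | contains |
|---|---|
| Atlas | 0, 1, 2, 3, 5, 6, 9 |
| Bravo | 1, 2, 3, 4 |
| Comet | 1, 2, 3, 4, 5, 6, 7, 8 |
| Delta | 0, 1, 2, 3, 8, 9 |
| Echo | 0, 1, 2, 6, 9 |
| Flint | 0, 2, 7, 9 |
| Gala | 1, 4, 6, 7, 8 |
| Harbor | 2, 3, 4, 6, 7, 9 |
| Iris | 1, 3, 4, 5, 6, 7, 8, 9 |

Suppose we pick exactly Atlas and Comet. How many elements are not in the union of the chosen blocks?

0

Union of Atlas, Comet = {0, 1, 2, 3, 4, 5, 6, 7, 8, 9} — that's every element, so 0 are uncovered.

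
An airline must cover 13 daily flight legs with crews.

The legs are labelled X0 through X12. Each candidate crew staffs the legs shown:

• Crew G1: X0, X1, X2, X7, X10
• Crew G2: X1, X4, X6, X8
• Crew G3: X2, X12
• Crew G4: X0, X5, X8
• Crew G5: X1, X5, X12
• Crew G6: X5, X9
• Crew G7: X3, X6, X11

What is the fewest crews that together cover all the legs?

Take {G1, G2, G5, G6, G7}. Their union is {X0, X1, X2, X3, X4, X5, X6, X7, X8, X9, X10, X11, X12}, which is all 13 legs.
No 4 of the 7 crews cover everything (all 35 combinations miss at least one leg), so 5 is optimal.

5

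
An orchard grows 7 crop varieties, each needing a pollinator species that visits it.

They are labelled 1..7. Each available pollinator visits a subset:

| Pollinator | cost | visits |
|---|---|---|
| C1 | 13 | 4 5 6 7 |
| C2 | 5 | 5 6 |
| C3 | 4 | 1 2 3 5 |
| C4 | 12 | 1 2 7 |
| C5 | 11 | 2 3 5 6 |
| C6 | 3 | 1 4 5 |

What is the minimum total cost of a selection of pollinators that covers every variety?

17

C1, C3 together cover every variety (C1 ∪ C3 = {1, 2, 3, 4, 5, 6, 7}); total cost 13 + 4 = 17.
The greedy pick C3, C6, C2, C4 costs 24; no covering selection beats 17.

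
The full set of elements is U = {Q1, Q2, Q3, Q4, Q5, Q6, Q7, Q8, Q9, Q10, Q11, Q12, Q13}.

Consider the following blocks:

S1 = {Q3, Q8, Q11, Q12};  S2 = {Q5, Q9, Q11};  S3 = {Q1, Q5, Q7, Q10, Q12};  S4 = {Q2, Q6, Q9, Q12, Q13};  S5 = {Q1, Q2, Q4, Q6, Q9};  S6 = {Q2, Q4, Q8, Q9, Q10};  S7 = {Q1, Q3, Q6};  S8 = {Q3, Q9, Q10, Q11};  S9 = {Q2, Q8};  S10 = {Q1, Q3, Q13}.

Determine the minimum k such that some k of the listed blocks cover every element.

4

S3, S4, S6, and S8 cover everything between them: the union {Q1, Q2, Q3, Q4, Q5, Q6, Q7, Q8, Q9, Q10, Q11, Q12, Q13} is all of U.
No 3 of the 10 blocks cover everything (all 120 combinations miss at least one element), so 4 is optimal.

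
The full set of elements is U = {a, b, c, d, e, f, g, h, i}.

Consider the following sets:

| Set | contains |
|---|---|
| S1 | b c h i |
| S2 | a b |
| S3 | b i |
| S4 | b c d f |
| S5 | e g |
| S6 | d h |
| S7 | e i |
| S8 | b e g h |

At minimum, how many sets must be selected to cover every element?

S1, S2, S4, and S5 cover everything between them: the union {a, b, c, d, e, f, g, h, i} is all of U.
Only S2 contains a, so S2 is forced; the remaining 7 elements need at least 3 more sets (each remaining set adds at most 3) — so at least 4 sets are needed, and 4 is optimal.

4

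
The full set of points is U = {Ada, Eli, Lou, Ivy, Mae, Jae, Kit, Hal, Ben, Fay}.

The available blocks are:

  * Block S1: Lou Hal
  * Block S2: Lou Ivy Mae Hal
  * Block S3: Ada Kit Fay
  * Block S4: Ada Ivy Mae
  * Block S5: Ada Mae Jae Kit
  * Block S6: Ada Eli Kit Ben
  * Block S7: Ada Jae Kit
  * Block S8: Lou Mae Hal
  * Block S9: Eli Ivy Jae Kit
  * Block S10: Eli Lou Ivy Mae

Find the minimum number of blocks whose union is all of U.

S2, S3, S6, and S9 cover everything between them: the union {Ada, Eli, Lou, Ivy, Mae, Jae, Kit, Hal, Ben, Fay} is all of U.
No 3 of the 10 blocks cover everything (all 120 combinations miss at least one point), so 4 is optimal.

4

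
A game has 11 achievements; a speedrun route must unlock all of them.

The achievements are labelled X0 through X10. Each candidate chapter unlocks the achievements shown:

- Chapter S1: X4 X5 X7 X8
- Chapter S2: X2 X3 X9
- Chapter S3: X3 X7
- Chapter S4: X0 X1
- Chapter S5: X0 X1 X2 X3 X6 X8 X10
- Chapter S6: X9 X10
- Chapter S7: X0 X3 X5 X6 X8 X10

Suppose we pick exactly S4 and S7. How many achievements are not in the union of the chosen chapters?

Union of S4, S7 = {X0, X1, X3, X5, X6, X8, X10}.
Not covered: X2, X4, X7, X9 — 4 achievements.

4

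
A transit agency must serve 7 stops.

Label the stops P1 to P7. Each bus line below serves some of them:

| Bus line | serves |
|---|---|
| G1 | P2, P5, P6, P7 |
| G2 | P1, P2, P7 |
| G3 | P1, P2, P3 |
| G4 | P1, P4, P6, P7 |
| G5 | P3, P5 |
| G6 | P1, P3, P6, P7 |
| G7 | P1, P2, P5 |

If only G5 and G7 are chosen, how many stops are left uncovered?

3

Union of G5, G7 = {P1, P2, P3, P5}.
Not covered: P4, P6, P7 — 3 stops.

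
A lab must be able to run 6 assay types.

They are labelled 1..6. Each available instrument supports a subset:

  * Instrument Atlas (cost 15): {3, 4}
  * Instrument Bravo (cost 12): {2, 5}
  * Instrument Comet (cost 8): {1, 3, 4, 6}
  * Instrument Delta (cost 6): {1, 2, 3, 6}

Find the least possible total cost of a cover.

Bravo, Comet together cover every assay (Bravo ∪ Comet = {1, 2, 3, 4, 5, 6}); total cost 12 + 8 = 20.
The greedy pick Delta, Comet, Bravo costs 26; no covering selection beats 20.

20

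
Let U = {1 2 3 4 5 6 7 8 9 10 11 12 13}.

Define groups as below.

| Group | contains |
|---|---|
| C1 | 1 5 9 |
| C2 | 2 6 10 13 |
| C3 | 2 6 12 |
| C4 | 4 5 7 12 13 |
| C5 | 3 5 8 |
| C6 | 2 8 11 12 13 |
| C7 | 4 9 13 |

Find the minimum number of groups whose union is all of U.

5

C1 and C2 and C4 and C5 and C6 together: C1 ∪ C2 ∪ C4 ∪ C5 ∪ C6 = {1, 2, 3, 4, 5, 6, 7, 8, 9, 10, 11, 12, 13} — every item is covered.
No 4 of the 7 groups cover everything (all 35 combinations miss at least one item), so 5 is optimal.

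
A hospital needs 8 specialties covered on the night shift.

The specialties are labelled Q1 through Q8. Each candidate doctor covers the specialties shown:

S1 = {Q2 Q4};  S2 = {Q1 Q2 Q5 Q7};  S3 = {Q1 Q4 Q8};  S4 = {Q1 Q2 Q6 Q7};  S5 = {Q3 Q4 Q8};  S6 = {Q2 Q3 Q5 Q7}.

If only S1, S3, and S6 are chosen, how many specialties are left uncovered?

Union of S1, S3, S6 = {Q1, Q2, Q3, Q4, Q5, Q7, Q8}.
Not covered: Q6 — 1 specialty.

1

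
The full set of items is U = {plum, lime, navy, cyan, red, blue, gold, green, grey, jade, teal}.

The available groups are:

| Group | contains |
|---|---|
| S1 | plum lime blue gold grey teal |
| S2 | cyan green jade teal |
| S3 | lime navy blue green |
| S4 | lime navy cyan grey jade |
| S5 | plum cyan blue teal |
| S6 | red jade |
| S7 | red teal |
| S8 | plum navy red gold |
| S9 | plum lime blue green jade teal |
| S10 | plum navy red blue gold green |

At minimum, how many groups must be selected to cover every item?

3

Take {S1, S4, S10}. Their union is {plum, lime, navy, cyan, red, blue, gold, green, grey, jade, teal}, which is all 11 items.
No 2 of the 10 groups cover everything (all 45 combinations miss at least one item), so 3 is optimal.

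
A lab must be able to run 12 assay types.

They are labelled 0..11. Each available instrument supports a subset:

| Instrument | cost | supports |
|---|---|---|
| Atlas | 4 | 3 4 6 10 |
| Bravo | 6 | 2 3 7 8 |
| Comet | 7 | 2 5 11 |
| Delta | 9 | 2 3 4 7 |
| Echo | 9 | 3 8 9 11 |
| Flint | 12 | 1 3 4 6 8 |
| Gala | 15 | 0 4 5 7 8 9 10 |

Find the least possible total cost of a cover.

34

Comet, Flint, Gala together cover every assay (Comet ∪ Flint ∪ Gala = {0, 1, 2, 3, 4, 5, 6, 7, 8, 9, 10, 11}); total cost 7 + 12 + 15 = 34.
The greedy pick Atlas, Bravo, Comet, Gala, Flint costs 44; no covering selection beats 34.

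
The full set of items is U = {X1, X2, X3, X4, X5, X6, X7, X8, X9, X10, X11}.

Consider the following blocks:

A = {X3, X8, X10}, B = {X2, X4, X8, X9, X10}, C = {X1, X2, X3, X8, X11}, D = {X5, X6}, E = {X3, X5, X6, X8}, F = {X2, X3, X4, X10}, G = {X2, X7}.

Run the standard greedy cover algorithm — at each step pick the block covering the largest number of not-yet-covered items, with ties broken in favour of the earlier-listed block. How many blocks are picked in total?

Greedy: pick B (covers 5 new) → pick C (covers 3 new) → pick D (covers 2 new) → pick G (covers 1 new). Total picks: 4.

4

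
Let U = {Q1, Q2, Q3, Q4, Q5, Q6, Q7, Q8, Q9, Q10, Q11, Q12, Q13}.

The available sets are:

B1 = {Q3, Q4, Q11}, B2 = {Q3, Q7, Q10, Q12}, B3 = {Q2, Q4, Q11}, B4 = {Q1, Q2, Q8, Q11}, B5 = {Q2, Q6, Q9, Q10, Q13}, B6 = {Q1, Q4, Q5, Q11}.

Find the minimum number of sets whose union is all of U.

Take {B2, B4, B5, B6}. Their union is {Q1, Q2, Q3, Q4, Q5, Q6, Q7, Q8, Q9, Q10, Q11, Q12, Q13}, which is all 13 elements.
Only B2 contains Q7, so B2 is forced; the remaining 9 elements need at least 3 more sets (each remaining set adds at most 4) — so at least 4 sets are needed, and 4 is optimal.

4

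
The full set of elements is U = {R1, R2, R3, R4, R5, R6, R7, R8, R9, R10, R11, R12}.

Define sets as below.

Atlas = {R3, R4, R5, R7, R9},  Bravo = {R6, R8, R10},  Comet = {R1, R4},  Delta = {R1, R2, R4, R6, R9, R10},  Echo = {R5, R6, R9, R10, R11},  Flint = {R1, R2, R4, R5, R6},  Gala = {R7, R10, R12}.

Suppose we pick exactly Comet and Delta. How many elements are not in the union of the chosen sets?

Union of Comet, Delta = {R1, R2, R4, R6, R9, R10}.
Not covered: R3, R5, R7, R8, R11, R12 — 6 elements.

6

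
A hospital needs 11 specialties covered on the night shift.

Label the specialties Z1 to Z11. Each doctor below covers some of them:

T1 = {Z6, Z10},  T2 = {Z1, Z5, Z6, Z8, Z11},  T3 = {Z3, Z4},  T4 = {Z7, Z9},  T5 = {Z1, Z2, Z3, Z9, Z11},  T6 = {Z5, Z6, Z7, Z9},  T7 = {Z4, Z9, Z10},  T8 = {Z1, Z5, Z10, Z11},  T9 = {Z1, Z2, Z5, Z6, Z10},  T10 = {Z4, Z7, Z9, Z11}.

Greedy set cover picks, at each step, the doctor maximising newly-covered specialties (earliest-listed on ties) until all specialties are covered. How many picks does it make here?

Greedy: pick T2 (covers 5 new) → pick T5 (covers 3 new) → pick T7 (covers 2 new) → pick T4 (covers 1 new). Total picks: 4.

4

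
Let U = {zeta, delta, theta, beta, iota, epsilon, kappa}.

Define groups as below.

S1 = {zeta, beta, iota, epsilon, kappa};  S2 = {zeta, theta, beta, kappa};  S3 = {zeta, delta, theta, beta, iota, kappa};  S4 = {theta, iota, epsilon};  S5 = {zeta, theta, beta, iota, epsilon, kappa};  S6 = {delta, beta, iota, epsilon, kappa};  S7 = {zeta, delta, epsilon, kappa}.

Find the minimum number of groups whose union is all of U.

S5 and S6 cover everything between them: the union {zeta, delta, theta, beta, iota, epsilon, kappa} is all of U.
No single group has all 7 points (the largest, S3, has 6), so 2 is optimal.

2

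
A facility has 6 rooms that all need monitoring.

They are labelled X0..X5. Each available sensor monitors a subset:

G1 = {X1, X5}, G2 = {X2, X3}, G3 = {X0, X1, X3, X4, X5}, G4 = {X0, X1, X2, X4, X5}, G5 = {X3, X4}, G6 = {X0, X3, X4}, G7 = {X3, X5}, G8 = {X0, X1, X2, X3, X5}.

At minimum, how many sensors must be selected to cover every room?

G4 and G7 together: G4 ∪ G7 = {X0, X1, X2, X3, X4, X5} — every room is covered.
No single sensor has all 6 rooms (the largest, G3, has 5), so 2 is optimal.

2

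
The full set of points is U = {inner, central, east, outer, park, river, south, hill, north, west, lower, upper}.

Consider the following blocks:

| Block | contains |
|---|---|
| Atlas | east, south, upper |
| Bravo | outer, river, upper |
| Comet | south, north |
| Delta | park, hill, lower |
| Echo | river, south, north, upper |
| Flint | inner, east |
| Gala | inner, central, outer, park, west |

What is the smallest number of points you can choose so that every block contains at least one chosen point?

4

The 4 points {east, park, river, north} hit every block.
The blocks Bravo, Comet, Delta, Flint are pairwise disjoint, so any hitting set needs a separate point for each — at least 4. Hence 4 is optimal.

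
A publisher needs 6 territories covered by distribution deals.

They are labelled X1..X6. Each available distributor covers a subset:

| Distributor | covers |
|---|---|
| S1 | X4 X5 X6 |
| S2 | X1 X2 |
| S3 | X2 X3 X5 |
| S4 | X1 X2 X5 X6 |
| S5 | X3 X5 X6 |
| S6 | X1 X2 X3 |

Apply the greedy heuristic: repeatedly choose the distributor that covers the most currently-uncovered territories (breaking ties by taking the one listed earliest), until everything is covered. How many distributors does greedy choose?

Greedy: pick S4 (covers 4 new) → pick S1 (covers 1 new) → pick S3 (covers 1 new). Total picks: 3.
(The true minimum cover uses only 2 distributors, so greedy is not optimal here.)

3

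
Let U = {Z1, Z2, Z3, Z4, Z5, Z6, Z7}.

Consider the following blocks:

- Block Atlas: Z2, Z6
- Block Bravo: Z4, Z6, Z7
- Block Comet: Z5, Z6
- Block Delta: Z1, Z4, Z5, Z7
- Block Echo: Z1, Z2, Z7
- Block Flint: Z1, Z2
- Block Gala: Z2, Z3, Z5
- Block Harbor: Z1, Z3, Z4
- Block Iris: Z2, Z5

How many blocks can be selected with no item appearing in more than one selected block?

Atlas, Harbor are pairwise disjoint (Atlas={Z2,Z6}; Harbor={Z1,Z3,Z4}).
Every remaining block overlaps one of these, and no 3 of the listed blocks are pairwise disjoint, so 2 is the maximum.

2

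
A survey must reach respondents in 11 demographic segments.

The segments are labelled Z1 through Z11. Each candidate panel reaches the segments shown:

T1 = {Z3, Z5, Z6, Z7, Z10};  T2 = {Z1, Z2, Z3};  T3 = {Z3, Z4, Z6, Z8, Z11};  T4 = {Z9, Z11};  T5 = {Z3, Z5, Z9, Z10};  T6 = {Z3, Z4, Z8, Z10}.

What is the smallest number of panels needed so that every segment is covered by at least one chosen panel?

T1 and T2 and T4 and T6 together: T1 ∪ T2 ∪ T4 ∪ T6 = {Z1, Z2, Z3, Z4, Z5, Z6, Z7, Z8, Z9, Z10, Z11} — every segment is covered.
No 3 of the 6 panels cover everything (all 20 combinations miss at least one segment), so 4 is optimal.

4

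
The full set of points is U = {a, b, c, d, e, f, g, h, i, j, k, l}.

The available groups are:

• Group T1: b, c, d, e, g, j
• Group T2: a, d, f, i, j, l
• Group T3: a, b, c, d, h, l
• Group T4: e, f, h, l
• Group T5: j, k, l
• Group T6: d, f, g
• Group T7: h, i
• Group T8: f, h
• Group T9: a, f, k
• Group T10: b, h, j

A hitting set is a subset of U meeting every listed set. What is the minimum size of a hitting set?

3

The 3 points {f, h, j} hit every group.
The groups T1, T7, T9 are pairwise disjoint, so any hitting set needs a separate point for each — at least 3. Hence 3 is optimal.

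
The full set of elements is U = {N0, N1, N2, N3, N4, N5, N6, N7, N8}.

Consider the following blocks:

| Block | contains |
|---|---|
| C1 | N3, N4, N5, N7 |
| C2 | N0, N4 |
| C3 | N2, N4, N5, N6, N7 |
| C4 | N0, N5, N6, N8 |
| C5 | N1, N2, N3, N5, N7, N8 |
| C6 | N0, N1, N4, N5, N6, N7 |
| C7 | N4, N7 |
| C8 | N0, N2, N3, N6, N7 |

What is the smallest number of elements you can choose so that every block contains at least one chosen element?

Take H = {N0, N7}. Each listed block contains at least one of these, so H is a hitting set of size 2.
The blocks C2, C5 are pairwise disjoint, so any hitting set needs a separate element for each — at least 2. Hence 2 is optimal.

2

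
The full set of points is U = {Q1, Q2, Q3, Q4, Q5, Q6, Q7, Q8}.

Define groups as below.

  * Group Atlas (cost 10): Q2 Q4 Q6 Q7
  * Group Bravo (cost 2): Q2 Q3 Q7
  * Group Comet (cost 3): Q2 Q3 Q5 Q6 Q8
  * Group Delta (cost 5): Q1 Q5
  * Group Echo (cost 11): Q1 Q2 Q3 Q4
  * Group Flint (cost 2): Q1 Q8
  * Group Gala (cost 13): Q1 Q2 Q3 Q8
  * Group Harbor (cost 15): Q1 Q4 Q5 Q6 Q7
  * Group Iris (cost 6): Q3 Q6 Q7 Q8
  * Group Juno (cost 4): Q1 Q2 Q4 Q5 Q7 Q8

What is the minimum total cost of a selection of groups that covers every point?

7

Comet, Juno together cover every point (Comet ∪ Juno = {Q1, Q2, Q3, Q4, Q5, Q6, Q7, Q8}); total cost 3 + 4 = 7.
No covering selection has total cost below 7.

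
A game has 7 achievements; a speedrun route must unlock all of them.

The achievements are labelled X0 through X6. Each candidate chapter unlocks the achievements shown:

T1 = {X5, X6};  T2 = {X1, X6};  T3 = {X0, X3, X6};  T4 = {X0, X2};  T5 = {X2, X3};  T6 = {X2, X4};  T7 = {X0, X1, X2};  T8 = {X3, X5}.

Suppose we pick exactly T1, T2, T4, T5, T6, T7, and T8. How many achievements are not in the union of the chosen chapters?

Union of T1, T2, T4, T5, T6, T7, T8 = {X0, X1, X2, X3, X4, X5, X6} — that's every achievement, so 0 are uncovered.

0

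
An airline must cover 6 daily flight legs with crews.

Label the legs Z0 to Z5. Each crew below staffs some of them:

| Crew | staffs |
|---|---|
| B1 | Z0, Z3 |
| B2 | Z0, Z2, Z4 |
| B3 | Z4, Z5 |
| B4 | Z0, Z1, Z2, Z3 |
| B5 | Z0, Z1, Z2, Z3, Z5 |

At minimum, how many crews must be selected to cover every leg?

2

B3 and B4 together: B3 ∪ B4 = {Z0, Z1, Z2, Z3, Z4, Z5} — every leg is covered.
No single crew has all 6 legs (the largest, B5, has 5), so 2 is optimal.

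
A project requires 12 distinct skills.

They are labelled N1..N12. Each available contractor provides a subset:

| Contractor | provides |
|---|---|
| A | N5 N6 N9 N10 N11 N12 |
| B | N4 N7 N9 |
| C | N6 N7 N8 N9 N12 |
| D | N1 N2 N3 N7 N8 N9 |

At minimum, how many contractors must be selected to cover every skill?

3

Take {A, B, D}. Their union is {N1, N2, N3, N4, N5, N6, N7, N8, N9, N10, N11, N12}, which is all 12 skills.
Only D contains N1, so D is forced; the remaining 6 skills need at least 2 more contractors (each remaining contractor adds at most 5) — so at least 3 contractors are needed, and 3 is optimal.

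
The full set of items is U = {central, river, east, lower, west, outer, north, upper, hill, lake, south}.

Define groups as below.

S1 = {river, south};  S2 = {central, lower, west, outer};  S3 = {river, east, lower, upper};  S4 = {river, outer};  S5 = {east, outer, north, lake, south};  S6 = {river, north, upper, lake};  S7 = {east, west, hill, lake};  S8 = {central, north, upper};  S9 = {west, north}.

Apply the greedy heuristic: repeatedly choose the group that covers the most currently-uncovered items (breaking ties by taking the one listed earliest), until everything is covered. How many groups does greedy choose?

4

Greedy: pick S5 (covers 5 new) → pick S2 (covers 3 new) → pick S3 (covers 2 new) → pick S7 (covers 1 new). Total picks: 4.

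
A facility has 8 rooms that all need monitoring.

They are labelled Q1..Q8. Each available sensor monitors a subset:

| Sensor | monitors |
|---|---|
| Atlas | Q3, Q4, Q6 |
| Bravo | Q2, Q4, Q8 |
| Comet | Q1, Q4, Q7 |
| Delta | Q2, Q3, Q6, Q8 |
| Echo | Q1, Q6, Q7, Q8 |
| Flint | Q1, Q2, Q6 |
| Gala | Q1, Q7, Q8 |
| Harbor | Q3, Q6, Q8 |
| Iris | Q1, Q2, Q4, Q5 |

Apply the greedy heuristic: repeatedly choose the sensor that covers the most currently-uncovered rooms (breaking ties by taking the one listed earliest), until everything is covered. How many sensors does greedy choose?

Greedy: pick Delta (covers 4 new) → pick Comet (covers 3 new) → pick Iris (covers 1 new). Total picks: 3.

3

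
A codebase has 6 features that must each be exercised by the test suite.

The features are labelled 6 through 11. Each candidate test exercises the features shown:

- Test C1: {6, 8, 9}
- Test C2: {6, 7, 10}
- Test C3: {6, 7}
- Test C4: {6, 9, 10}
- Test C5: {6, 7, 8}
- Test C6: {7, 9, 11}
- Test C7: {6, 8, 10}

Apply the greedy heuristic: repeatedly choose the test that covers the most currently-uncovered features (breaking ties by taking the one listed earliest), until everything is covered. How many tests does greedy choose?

3

Greedy: pick C1 (covers 3 new) → pick C2 (covers 2 new) → pick C6 (covers 1 new). Total picks: 3.
(The true minimum cover uses only 2 tests, so greedy is not optimal here.)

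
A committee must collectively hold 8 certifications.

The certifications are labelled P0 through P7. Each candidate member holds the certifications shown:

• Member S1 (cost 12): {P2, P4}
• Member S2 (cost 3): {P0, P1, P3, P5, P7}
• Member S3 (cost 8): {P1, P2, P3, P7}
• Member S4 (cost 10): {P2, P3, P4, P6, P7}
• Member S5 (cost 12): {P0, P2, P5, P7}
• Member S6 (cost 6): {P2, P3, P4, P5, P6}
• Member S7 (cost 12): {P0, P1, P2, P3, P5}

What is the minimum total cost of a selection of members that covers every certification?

9

S2, S6 together cover every certification (S2 ∪ S6 = {P0, P1, P2, P3, P4, P5, P6, P7}); total cost 3 + 6 = 9.
No covering selection has total cost below 9.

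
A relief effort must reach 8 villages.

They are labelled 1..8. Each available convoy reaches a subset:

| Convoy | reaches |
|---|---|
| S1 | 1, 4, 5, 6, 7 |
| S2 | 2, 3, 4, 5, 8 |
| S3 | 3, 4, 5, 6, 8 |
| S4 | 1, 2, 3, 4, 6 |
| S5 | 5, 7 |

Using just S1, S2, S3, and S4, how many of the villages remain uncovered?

0

Union of S1, S2, S3, S4 = {1, 2, 3, 4, 5, 6, 7, 8} — that's every village, so 0 are uncovered.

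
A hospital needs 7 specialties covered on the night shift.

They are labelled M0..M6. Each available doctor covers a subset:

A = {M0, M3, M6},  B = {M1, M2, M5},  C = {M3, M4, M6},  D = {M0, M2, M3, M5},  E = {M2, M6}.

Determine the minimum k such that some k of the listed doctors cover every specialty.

B and C and D together: B ∪ C ∪ D = {M0, M1, M2, M3, M4, M5, M6} — every specialty is covered.
Only B contains M1, so B is forced; the remaining 4 specialties need at least 2 more doctors (each remaining doctor adds at most 3) — so at least 3 doctors are needed, and 3 is optimal.

3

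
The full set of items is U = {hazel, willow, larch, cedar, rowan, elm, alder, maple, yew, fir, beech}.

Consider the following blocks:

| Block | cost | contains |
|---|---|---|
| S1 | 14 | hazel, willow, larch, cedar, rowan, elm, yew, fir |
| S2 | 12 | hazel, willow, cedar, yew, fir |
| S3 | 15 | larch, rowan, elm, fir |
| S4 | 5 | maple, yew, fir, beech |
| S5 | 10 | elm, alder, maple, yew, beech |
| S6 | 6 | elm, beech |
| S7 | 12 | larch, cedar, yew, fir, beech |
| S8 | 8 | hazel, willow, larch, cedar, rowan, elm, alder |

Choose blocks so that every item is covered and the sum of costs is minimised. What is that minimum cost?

S4, S8 together cover every item (S4 ∪ S8 = {hazel, willow, larch, cedar, rowan, elm, alder, maple, yew, fir, beech}); total cost 5 + 8 = 13.
No covering selection has total cost below 13.

13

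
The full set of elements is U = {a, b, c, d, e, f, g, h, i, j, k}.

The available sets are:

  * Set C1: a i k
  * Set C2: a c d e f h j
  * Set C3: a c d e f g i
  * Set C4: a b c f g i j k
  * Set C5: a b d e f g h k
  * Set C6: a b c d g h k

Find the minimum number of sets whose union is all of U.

C2 and C4 cover everything between them: the union {a, b, c, d, e, f, g, h, i, j, k} is all of U.
No single set has all 11 elements (the largest, C4, has 8), so 2 is optimal.

2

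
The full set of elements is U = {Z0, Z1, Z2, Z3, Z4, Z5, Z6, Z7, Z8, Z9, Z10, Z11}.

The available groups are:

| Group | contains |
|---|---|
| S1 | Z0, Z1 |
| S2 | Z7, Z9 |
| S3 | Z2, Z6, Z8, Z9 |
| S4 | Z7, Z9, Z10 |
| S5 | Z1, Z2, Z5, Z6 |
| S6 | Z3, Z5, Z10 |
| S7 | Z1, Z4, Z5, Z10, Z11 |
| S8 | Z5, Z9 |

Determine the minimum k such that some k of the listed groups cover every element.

S1 and S3 and S4 and S6 and S7 together: S1 ∪ S3 ∪ S4 ∪ S6 ∪ S7 = {Z0, Z1, Z2, Z3, Z4, Z5, Z6, Z7, Z8, Z9, Z10, Z11} — every element is covered.
No 4 of the 8 groups cover everything (all 70 combinations miss at least one element), so 5 is optimal.

5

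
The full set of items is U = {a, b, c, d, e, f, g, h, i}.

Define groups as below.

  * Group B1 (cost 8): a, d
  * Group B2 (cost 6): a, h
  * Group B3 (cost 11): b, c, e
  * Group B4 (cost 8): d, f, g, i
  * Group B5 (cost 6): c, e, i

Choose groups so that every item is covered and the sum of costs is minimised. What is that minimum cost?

B2, B3, B4 together cover every item (B2 ∪ B3 ∪ B4 = {a, b, c, d, e, f, g, h, i}); total cost 6 + 11 + 8 = 25.
The greedy pick B4, B2, B5, B3 costs 31; no covering selection beats 25.

25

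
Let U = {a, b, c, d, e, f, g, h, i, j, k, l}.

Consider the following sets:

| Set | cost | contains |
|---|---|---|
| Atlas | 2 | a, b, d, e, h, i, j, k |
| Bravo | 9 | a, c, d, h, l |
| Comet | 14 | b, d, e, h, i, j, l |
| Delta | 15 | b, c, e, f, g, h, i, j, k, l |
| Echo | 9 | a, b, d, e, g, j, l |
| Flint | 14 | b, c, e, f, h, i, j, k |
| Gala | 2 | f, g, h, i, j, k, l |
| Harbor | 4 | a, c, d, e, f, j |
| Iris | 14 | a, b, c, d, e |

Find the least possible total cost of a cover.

8

Atlas, Gala, Harbor together cover every element (Atlas ∪ Gala ∪ Harbor = {a, b, c, d, e, f, g, h, i, j, k, l}); total cost 2 + 2 + 4 = 8.
No covering selection has total cost below 8.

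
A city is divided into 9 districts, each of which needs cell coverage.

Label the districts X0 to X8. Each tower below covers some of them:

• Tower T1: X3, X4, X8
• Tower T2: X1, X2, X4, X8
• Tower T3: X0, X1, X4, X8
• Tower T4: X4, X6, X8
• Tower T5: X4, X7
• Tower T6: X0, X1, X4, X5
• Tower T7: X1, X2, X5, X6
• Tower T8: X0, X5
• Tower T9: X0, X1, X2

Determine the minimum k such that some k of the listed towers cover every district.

Take {T1, T5, T6, T7}. Their union is {X0, X1, X2, X3, X4, X5, X6, X7, X8}, which is all 9 districts.
No 3 of the 9 towers cover everything (all 84 combinations miss at least one district), so 4 is optimal.

4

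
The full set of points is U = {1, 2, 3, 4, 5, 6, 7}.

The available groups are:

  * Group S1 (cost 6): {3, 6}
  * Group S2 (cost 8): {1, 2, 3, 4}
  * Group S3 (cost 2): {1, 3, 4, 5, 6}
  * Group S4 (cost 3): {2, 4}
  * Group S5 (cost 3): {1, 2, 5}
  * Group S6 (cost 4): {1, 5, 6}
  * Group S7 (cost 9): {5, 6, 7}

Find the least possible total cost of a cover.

14

S3, S5, S7 together cover every point (S3 ∪ S5 ∪ S7 = {1, 2, 3, 4, 5, 6, 7}); total cost 2 + 3 + 9 = 14.
No covering selection has total cost below 14.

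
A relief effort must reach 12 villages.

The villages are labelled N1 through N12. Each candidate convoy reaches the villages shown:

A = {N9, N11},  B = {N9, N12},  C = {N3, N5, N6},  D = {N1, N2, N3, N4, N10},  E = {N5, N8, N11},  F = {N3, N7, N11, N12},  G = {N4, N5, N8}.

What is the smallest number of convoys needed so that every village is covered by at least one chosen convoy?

Take {B, C, D, F, G}. Their union is {N1, N2, N3, N4, N5, N6, N7, N8, N9, N10, N11, N12}, which is all 12 villages.
No 4 of the 7 convoys cover everything (all 35 combinations miss at least one village), so 5 is optimal.

5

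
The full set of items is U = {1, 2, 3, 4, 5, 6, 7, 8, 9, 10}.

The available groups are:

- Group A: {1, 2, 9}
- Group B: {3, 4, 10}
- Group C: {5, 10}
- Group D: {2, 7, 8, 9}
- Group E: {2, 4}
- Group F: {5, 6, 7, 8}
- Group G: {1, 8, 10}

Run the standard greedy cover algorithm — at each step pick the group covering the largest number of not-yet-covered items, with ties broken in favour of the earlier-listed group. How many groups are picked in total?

4

Greedy: pick D (covers 4 new) → pick B (covers 3 new) → pick F (covers 2 new) → pick A (covers 1 new). Total picks: 4.
(The true minimum cover uses only 3 groups, so greedy is not optimal here.)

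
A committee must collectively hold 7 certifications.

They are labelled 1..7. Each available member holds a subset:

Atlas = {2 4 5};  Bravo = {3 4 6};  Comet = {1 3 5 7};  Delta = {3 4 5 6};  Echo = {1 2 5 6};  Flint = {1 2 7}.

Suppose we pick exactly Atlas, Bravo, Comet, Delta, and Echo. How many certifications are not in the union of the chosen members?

0

Union of Atlas, Bravo, Comet, Delta, Echo = {1, 2, 3, 4, 5, 6, 7} — that's every certification, so 0 are uncovered.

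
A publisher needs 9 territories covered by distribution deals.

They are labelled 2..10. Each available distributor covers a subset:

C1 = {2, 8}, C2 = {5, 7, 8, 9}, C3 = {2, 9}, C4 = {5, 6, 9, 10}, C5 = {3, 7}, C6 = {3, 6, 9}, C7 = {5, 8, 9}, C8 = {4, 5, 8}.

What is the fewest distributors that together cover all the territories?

4

Take {C3, C4, C5, C8}. Their union is {2, 3, 4, 5, 6, 7, 8, 9, 10}, which is all 9 territories.
Only C4 contains 10, so C4 is forced; the remaining 5 territories need at least 3 more distributors (each remaining distributor adds at most 2) — so at least 4 distributors are needed, and 4 is optimal.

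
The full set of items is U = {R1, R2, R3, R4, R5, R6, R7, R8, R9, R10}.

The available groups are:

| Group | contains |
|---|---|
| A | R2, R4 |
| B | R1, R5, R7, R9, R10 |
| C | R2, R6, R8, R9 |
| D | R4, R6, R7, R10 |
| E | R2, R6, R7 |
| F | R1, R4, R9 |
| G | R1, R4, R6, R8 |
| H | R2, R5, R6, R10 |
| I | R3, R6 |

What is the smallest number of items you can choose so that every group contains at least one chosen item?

3

The 3 items {R4, R6, R10} hit every group.
The groups A, B, I are pairwise disjoint, so any hitting set needs a separate item for each — at least 3. Hence 3 is optimal.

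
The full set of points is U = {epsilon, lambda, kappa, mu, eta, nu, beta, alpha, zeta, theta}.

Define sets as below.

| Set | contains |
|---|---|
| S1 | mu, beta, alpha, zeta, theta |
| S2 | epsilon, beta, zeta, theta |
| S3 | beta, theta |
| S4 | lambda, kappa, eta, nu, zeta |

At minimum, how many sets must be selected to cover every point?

S1, S2, and S4 cover everything between them: the union {epsilon, lambda, kappa, mu, eta, nu, beta, alpha, zeta, theta} is all of U.
Only S2 contains epsilon, so S2 is forced; the remaining 6 points need at least 2 more sets (each remaining set adds at most 4) — so at least 3 sets are needed, and 3 is optimal.

3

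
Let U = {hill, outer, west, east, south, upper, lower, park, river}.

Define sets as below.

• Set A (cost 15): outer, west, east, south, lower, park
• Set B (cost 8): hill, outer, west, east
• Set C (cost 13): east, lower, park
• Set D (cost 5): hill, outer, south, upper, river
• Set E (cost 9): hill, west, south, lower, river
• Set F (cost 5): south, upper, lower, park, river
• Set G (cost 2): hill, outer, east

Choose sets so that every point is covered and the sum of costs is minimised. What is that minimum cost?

B, F together cover every point (B ∪ F = {hill, outer, west, east, south, upper, lower, park, river}); total cost 8 + 5 = 13.
The greedy pick G, F, B costs 15; no covering selection beats 13.

13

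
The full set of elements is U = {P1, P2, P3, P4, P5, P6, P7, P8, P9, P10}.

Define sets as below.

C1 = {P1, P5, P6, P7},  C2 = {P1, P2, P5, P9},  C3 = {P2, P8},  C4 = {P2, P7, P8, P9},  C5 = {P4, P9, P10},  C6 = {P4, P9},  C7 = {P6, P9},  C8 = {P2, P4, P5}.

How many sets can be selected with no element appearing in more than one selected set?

3

C1, C3, C5 are pairwise disjoint (C1={P1,P5,P6,P7}; C3={P2,P8}; C5={P4,P9,P10}).
Every remaining set overlaps one of these, and no 4 of the listed sets are pairwise disjoint, so 3 is the maximum.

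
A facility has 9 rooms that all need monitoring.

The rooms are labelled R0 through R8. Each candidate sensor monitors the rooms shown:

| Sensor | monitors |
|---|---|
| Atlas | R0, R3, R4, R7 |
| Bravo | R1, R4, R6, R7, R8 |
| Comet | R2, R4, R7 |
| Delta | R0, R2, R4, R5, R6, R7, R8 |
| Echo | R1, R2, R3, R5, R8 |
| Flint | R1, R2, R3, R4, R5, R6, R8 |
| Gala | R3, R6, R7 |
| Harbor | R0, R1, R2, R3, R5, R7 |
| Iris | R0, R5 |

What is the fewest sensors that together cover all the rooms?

Atlas and Flint together: Atlas ∪ Flint = {R0, R1, R2, R3, R4, R5, R6, R7, R8} — every room is covered.
No single sensor has all 9 rooms (the largest, Delta, has 7), so 2 is optimal.

2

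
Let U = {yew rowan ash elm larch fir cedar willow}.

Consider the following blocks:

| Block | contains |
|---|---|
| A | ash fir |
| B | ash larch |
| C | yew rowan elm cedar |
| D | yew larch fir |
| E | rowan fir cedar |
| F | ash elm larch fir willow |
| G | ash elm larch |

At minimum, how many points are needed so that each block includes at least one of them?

H = {ash, larch, cedar} meets every block (each contains at least one member of H), and |H| = 3.
No choice of 2 points meets every block, so 3 is the minimum.

3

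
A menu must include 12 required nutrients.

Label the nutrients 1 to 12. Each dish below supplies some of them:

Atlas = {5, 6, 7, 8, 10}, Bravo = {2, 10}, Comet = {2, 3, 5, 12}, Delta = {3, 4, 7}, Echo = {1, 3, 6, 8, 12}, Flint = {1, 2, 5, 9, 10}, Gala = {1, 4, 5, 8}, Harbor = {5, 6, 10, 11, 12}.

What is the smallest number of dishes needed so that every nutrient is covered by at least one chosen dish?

4

Take {Atlas, Delta, Flint, Harbor}. Their union is {1, 2, 3, 4, 5, 6, 7, 8, 9, 10, 11, 12}, which is all 12 nutrients.
Only Harbor contains 11, so Harbor is forced; the remaining 7 nutrients need at least 3 more dishes (each remaining dish adds at most 3) — so at least 4 dishes are needed, and 4 is optimal.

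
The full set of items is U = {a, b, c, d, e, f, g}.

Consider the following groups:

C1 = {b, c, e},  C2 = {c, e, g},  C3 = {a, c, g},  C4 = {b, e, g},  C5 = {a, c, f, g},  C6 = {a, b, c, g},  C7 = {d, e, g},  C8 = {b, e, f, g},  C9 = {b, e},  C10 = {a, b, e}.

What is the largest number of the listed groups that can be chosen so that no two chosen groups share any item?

C3, C9 are pairwise disjoint (C3={a,c,g}; C9={b,e}).
Every remaining group overlaps one of these, and no 3 of the listed groups are pairwise disjoint, so 2 is the maximum.

2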